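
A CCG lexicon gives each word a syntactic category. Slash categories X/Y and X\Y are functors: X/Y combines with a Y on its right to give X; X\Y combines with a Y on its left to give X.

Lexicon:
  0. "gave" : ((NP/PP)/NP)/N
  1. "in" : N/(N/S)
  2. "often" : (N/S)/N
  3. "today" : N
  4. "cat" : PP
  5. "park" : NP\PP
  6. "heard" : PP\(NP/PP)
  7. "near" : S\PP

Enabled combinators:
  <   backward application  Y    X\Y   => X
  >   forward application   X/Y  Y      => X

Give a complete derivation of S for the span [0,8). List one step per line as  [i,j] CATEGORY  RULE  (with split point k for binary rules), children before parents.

[0,1] ((NP/PP)/NP)/N  lex  "gave"
[1,2] N/(N/S)  lex  "in"
[2,3] (N/S)/N  lex  "often"
[3,4] N  lex  "today"
[2,4] N/S  >  k=3
[1,4] N  >  k=2
[0,4] (NP/PP)/NP  >  k=1
[4,5] PP  lex  "cat"
[5,6] NP\PP  lex  "park"
[4,6] NP  <  k=5
[0,6] NP/PP  >  k=4
[6,7] PP\(NP/PP)  lex  "heard"
[0,7] PP  <  k=6
[7,8] S\PP  lex  "near"
[0,8] S  <  k=7

[0,8] S   <
  [0,7] PP   <
    [0,6] NP/PP   >
      [0,4] (NP/PP)/NP   >
        [0,1] "gave" : ((NP/PP)/NP)/N
        [1,4] N   >
          [1,2] "in" : N/(N/S)
          [2,4] N/S   >
            [2,3] "often" : (N/S)/N
            [3,4] "today" : N
      [4,6] NP   <
        [4,5] "cat" : PP
        [5,6] "park" : NP\PP
    [6,7] "heard" : PP\(NP/PP)
  [7,8] "near" : S\PP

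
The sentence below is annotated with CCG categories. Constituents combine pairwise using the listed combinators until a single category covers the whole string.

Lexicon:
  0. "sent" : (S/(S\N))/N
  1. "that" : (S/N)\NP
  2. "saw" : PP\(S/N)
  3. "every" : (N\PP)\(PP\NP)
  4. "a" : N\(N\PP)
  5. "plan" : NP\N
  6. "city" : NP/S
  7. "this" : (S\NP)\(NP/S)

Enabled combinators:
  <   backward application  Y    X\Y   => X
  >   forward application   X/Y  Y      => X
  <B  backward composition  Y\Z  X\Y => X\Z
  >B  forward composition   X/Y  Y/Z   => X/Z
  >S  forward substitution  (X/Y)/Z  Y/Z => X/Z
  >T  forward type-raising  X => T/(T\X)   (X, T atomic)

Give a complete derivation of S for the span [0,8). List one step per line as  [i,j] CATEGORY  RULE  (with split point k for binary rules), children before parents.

[0,8] S   >
  [0,5] S/(S\N)   >
    [0,1] "sent" : (S/(S\N))/N
    [1,5] N   <
      [1,4] N\PP   <
        [1,3] PP\NP   <B
          [1,2] "that" : (S/N)\NP
          [2,3] "saw" : PP\(S/N)
        [3,4] "every" : (N\PP)\(PP\NP)
      [4,5] "a" : N\(N\PP)
  [5,8] S\N   <B
    [5,6] "plan" : NP\N
    [6,8] S\NP   <
      [6,7] "city" : NP/S
      [7,8] "this" : (S\NP)\(NP/S)

[0,1] (S/(S\N))/N  lex  "sent"
[1,2] (S/N)\NP  lex  "that"
[2,3] PP\(S/N)  lex  "saw"
[1,3] PP\NP  <B  k=2
[3,4] (N\PP)\(PP\NP)  lex  "every"
[1,4] N\PP  <  k=3
[4,5] N\(N\PP)  lex  "a"
[1,5] N  <  k=4
[0,5] S/(S\N)  >  k=1
[5,6] NP\N  lex  "plan"
[6,7] NP/S  lex  "city"
[7,8] (S\NP)\(NP/S)  lex  "this"
[6,8] S\NP  <  k=7
[5,8] S\N  <B  k=6
[0,8] S  >  k=5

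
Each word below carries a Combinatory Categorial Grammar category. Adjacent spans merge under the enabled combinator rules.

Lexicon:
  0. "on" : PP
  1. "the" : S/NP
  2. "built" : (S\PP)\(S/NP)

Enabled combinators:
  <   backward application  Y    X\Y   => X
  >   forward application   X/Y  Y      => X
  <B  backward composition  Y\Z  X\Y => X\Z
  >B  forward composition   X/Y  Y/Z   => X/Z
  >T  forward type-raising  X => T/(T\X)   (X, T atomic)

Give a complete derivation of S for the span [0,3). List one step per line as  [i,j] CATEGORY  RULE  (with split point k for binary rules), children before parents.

[0,1] PP  lex  "on"
[0,1] S/(S\PP)  >T
[1,2] S/NP  lex  "the"
[2,3] (S\PP)\(S/NP)  lex  "built"
[1,3] S\PP  <  k=2
[0,3] S  >  k=1

[0,3] S   >
  [0,1] S/(S\PP)   >T
    [0,1] "on" : PP
  [1,3] S\PP   <
    [1,2] "the" : S/NP
    [2,3] "built" : (S\PP)\(S/NP)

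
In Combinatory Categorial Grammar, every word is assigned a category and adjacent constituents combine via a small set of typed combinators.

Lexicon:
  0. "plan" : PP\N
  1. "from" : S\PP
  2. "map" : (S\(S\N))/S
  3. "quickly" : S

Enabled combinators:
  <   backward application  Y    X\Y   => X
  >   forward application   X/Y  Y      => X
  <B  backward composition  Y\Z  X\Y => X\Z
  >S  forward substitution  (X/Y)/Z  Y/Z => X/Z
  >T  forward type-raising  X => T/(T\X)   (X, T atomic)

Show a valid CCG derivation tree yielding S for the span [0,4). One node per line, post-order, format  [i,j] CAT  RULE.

[0,1] PP\N  lex  "plan"
[1,2] S\PP  lex  "from"
[0,2] S\N  <B  k=1
[2,3] (S\(S\N))/S  lex  "map"
[3,4] S  lex  "quickly"
[2,4] S\(S\N)  >  k=3
[0,4] S  <  k=2

[0,4] S   <
  [0,2] S\N   <B
    [0,1] "plan" : PP\N
    [1,2] "from" : S\PP
  [2,4] S\(S\N)   >
    [2,3] "map" : (S\(S\N))/S
    [3,4] "quickly" : S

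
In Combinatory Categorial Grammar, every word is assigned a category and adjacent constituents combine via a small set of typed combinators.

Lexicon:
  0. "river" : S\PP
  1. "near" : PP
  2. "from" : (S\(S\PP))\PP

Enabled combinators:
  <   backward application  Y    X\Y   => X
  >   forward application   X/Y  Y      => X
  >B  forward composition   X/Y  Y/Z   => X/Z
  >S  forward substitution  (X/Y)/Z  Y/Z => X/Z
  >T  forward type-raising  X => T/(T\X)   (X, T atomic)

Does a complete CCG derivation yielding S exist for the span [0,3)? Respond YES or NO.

[0,3] S   <
  [0,1] "river" : S\PP
  [1,3] S\(S\PP)   <
    [1,2] "near" : PP
    [2,3] "from" : (S\(S\PP))\PP

YES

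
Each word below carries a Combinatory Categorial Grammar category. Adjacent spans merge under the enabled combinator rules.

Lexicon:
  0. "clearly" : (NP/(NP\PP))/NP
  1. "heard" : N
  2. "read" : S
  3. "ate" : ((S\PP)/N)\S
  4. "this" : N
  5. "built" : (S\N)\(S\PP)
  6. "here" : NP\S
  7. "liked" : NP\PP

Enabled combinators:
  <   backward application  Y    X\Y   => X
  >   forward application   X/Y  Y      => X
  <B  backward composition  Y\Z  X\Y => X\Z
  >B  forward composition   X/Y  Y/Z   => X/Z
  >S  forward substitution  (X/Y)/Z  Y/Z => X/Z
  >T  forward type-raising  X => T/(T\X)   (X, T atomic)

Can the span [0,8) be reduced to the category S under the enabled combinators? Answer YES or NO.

(NP/(NP\PP))/NP N S ((S\PP)/N)\S N (S\N)\(S\PP) NP\S NP\PP
CKY chart[0,8] = {N/(N\NP), NP, NP/(NP\NP), PP/(PP\NP), S/(S\NP)}; S ∉ chart

NO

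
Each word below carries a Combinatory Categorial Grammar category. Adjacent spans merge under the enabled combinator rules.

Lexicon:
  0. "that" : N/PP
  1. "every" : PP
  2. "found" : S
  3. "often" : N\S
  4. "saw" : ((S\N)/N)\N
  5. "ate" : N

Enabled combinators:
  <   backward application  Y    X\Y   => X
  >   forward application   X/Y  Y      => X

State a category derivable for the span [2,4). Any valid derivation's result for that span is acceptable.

N

[0,6] S   <
  [0,2] N   >
    [0,1] "that" : N/PP
    [1,2] "every" : PP
  [2,6] S\N   >
    [2,5] (S\N)/N   <
      [2,4] N   <
        [2,3] "found" : S
        [3,4] "often" : N\S
      [4,5] "saw" : ((S\N)/N)\N
    [5,6] "ate" : N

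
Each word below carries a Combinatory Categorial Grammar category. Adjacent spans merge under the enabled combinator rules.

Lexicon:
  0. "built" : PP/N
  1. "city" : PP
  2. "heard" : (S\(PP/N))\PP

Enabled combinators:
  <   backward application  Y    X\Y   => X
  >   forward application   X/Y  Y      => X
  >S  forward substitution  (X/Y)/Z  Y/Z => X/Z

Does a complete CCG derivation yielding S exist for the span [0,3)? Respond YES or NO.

YES

[0,3] S   <
  [0,1] "built" : PP/N
  [1,3] S\(PP/N)   <
    [1,2] "city" : PP
    [2,3] "heard" : (S\(PP/N))\PP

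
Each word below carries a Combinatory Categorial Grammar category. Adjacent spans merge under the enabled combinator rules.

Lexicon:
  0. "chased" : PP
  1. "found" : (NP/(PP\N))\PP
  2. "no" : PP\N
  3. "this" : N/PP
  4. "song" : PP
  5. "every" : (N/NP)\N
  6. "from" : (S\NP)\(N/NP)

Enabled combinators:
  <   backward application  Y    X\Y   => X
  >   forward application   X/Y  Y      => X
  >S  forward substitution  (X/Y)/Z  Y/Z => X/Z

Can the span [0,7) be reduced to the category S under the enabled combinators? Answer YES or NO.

[0,7] S   <
  [0,3] NP   >
    [0,2] NP/(PP\N)   <
      [0,1] "chased" : PP
      [1,2] "found" : (NP/(PP\N))\PP
    [2,3] "no" : PP\N
  [3,7] S\NP   <
    [3,6] N/NP   <
      [3,5] N   >
        [3,4] "this" : N/PP
        [4,5] "song" : PP
      [5,6] "every" : (N/NP)\N
    [6,7] "from" : (S\NP)\(N/NP)

YES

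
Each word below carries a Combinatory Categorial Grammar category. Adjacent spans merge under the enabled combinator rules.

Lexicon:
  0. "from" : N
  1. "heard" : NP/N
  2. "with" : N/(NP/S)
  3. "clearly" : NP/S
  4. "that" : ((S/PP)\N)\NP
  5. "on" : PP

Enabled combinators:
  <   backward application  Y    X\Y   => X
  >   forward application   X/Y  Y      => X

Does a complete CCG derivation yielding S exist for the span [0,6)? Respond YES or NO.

[0,6] S   >
  [0,5] S/PP   <
    [0,1] "from" : N
    [1,5] (S/PP)\N   <
      [1,4] NP   >
        [1,2] "heard" : NP/N
        [2,4] N   >
          [2,3] "with" : N/(NP/S)
          [3,4] "clearly" : NP/S
      [4,5] "that" : ((S/PP)\N)\NP
  [5,6] "on" : PP

YES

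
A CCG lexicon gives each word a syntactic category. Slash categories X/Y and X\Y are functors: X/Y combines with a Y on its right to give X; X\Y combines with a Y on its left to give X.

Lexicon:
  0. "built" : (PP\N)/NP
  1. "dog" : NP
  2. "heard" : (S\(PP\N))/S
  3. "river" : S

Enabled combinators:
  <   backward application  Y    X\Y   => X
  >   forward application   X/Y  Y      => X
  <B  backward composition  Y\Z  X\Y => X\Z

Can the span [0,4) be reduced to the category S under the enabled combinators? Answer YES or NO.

[0,4] S   <
  [0,2] PP\N   >
    [0,1] "built" : (PP\N)/NP
    [1,2] "dog" : NP
  [2,4] S\(PP\N)   >
    [2,3] "heard" : (S\(PP\N))/S
    [3,4] "river" : S

YES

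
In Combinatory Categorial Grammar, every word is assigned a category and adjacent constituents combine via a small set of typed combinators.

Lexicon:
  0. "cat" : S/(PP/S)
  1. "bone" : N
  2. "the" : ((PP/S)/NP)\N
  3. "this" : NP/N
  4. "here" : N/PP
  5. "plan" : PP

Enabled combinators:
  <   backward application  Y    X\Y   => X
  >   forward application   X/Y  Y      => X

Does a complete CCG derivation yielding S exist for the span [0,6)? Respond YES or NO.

[0,6] S   >
  [0,1] "cat" : S/(PP/S)
  [1,6] PP/S   >
    [1,3] (PP/S)/NP   <
      [1,2] "bone" : N
      [2,3] "the" : ((PP/S)/NP)\N
    [3,6] NP   >
      [3,4] "this" : NP/N
      [4,6] N   >
        [4,5] "here" : N/PP
        [5,6] "plan" : PP

YES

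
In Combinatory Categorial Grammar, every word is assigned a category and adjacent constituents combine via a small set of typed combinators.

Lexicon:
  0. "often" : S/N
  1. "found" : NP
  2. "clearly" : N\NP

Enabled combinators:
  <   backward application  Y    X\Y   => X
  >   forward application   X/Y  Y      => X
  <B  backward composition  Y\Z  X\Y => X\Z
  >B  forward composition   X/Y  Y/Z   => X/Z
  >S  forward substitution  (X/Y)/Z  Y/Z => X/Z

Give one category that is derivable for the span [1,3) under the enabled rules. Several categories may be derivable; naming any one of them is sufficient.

N

[0,3] S   >
  [0,1] "often" : S/N
  [1,3] N   <
    [1,2] "found" : NP
    [2,3] "clearly" : N\NP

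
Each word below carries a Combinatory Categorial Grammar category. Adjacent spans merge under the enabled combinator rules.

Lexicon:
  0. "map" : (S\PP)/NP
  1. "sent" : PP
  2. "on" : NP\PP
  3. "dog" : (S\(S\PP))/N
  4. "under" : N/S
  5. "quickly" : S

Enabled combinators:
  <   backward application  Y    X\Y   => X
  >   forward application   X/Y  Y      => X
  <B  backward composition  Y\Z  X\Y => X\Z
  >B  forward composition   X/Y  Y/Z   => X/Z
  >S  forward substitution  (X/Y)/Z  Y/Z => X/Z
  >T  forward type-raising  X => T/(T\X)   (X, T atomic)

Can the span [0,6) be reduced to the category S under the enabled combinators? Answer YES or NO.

[0,6] S   <
  [0,3] S\PP   >
    [0,1] "map" : (S\PP)/NP
    [1,3] NP   <
      [1,2] "sent" : PP
      [2,3] "on" : NP\PP
  [3,6] S\(S\PP)   >
    [3,4] "dog" : (S\(S\PP))/N
    [4,6] N   >
      [4,5] "under" : N/S
      [5,6] "quickly" : S

YES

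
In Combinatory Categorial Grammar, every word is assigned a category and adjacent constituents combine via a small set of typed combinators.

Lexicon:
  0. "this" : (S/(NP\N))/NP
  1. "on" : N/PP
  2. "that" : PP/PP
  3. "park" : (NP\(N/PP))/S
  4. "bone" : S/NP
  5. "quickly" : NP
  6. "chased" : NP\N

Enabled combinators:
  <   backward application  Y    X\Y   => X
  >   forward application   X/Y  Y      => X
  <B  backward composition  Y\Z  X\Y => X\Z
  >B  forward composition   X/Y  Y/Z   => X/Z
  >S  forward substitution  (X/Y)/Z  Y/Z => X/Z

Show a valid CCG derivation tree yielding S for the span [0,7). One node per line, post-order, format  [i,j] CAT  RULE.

[0,7] S   >
  [0,6] S/(NP\N)   >
    [0,1] "this" : (S/(NP\N))/NP
    [1,6] NP   <
      [1,3] N/PP   >B
        [1,2] "on" : N/PP
        [2,3] "that" : PP/PP
      [3,6] NP\(N/PP)   >
        [3,4] "park" : (NP\(N/PP))/S
        [4,6] S   >
          [4,5] "bone" : S/NP
          [5,6] "quickly" : NP
  [6,7] "chased" : NP\N

[0,1] (S/(NP\N))/NP  lex  "this"
[1,2] N/PP  lex  "on"
[2,3] PP/PP  lex  "that"
[1,3] N/PP  >B  k=2
[3,4] (NP\(N/PP))/S  lex  "park"
[4,5] S/NP  lex  "bone"
[5,6] NP  lex  "quickly"
[4,6] S  >  k=5
[3,6] NP\(N/PP)  >  k=4
[1,6] NP  <  k=3
[0,6] S/(NP\N)  >  k=1
[6,7] NP\N  lex  "chased"
[0,7] S  >  k=6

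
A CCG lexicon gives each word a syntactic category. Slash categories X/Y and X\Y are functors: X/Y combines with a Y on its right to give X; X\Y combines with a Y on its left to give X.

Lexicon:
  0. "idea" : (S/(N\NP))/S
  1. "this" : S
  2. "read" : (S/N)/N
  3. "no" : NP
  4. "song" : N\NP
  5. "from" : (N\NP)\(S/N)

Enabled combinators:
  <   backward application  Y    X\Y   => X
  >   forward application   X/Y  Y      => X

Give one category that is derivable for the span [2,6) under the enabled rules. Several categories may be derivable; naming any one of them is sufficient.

N\NP

[0,6] S   >
  [0,2] S/(N\NP)   >
    [0,1] "idea" : (S/(N\NP))/S
    [1,2] "this" : S
  [2,6] N\NP   <
    [2,5] S/N   >
      [2,3] "read" : (S/N)/N
      [3,5] N   <
        [3,4] "no" : NP
        [4,5] "song" : N\NP
    [5,6] "from" : (N\NP)\(S/N)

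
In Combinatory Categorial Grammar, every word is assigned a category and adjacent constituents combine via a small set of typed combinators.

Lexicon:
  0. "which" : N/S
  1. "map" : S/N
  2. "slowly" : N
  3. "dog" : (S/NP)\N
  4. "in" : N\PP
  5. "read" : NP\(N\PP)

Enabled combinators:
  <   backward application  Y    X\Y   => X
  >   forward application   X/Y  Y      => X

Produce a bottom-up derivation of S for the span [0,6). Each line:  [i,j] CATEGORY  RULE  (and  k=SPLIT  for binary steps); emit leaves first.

[0,6] S   >
  [0,4] S/NP   <
    [0,3] N   >
      [0,1] "which" : N/S
      [1,3] S   >
        [1,2] "map" : S/N
        [2,3] "slowly" : N
    [3,4] "dog" : (S/NP)\N
  [4,6] NP   <
    [4,5] "in" : N\PP
    [5,6] "read" : NP\(N\PP)

[0,1] N/S  lex  "which"
[1,2] S/N  lex  "map"
[2,3] N  lex  "slowly"
[1,3] S  >  k=2
[0,3] N  >  k=1
[3,4] (S/NP)\N  lex  "dog"
[0,4] S/NP  <  k=3
[4,5] N\PP  lex  "in"
[5,6] NP\(N\PP)  lex  "read"
[4,6] NP  <  k=5
[0,6] S  >  k=4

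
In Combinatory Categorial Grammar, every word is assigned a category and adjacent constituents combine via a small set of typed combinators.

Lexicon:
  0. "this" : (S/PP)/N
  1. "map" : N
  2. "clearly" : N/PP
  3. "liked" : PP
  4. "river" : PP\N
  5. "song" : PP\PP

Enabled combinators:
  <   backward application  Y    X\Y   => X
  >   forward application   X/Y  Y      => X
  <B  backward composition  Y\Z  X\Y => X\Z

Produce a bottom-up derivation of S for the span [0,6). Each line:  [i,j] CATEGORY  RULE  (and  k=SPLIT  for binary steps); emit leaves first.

[0,6] S   >
  [0,2] S/PP   >
    [0,1] "this" : (S/PP)/N
    [1,2] "map" : N
  [2,6] PP   <
    [2,4] N   >
      [2,3] "clearly" : N/PP
      [3,4] "liked" : PP
    [4,6] PP\N   <B
      [4,5] "river" : PP\N
      [5,6] "song" : PP\PP

[0,1] (S/PP)/N  lex  "this"
[1,2] N  lex  "map"
[0,2] S/PP  >  k=1
[2,3] N/PP  lex  "clearly"
[3,4] PP  lex  "liked"
[2,4] N  >  k=3
[4,5] PP\N  lex  "river"
[5,6] PP\PP  lex  "song"
[4,6] PP\N  <B  k=5
[2,6] PP  <  k=4
[0,6] S  >  k=2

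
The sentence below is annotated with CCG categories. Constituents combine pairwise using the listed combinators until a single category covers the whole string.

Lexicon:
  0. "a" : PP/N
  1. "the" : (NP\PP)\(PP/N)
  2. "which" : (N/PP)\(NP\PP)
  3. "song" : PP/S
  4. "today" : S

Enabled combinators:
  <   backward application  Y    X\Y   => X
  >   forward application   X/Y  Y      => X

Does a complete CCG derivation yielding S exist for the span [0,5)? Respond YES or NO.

PP/N (NP\PP)\(PP/N) (N/PP)\(NP\PP) PP/S S
CKY chart[0,5] = {N}; S ∉ chart

NO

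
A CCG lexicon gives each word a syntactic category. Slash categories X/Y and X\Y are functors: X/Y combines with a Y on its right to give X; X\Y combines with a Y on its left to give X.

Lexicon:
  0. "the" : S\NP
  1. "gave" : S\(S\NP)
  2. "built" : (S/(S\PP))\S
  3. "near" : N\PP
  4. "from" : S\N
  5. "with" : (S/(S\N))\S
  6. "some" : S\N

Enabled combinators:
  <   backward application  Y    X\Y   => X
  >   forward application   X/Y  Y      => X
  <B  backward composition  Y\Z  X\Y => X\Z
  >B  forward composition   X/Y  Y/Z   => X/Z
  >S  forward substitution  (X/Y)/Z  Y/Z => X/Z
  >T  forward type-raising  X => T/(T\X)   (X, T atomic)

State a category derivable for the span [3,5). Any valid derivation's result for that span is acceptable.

[0,7] S   >
  [0,6] S/(S\N)   <
    [0,5] S   >
      [0,3] S/(S\PP)   <
        [0,2] S   <
          [0,1] "the" : S\NP
          [1,2] "gave" : S\(S\NP)
        [2,3] "built" : (S/(S\PP))\S
      [3,5] S\PP   <B
        [3,4] "near" : N\PP
        [4,5] "from" : S\N
    [5,6] "with" : (S/(S\N))\S
  [6,7] "some" : S\N

S\PP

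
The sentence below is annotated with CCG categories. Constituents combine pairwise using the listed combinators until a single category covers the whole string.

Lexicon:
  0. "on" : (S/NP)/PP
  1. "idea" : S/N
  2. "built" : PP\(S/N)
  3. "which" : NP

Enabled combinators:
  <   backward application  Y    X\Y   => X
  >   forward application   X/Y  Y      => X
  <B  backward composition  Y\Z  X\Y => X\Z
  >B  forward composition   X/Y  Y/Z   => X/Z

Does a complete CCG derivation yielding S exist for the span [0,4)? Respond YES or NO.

YES

[0,4] S   >
  [0,3] S/NP   >
    [0,1] "on" : (S/NP)/PP
    [1,3] PP   <
      [1,2] "idea" : S/N
      [2,3] "built" : PP\(S/N)
  [3,4] "which" : NP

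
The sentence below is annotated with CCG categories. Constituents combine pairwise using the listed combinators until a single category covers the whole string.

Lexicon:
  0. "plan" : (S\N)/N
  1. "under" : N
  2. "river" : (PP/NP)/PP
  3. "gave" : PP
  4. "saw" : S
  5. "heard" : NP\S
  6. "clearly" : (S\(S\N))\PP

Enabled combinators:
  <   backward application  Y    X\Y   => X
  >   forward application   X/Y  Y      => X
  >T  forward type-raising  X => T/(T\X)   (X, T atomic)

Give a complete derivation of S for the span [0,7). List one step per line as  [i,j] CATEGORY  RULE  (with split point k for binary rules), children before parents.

[0,7] S   <
  [0,2] S\N   >
    [0,1] "plan" : (S\N)/N
    [1,2] "under" : N
  [2,7] S\(S\N)   <
    [2,6] PP   >
      [2,4] PP/NP   >
        [2,3] "river" : (PP/NP)/PP
        [3,4] "gave" : PP
      [4,6] NP   >
        [4,5] NP/(NP\S)   >T
          [4,5] "saw" : S
        [5,6] "heard" : NP\S
    [6,7] "clearly" : (S\(S\N))\PP

[0,1] (S\N)/N  lex  "plan"
[1,2] N  lex  "under"
[0,2] S\N  >  k=1
[2,3] (PP/NP)/PP  lex  "river"
[3,4] PP  lex  "gave"
[2,4] PP/NP  >  k=3
[4,5] S  lex  "saw"
[4,5] NP/(NP\S)  >T
[5,6] NP\S  lex  "heard"
[4,6] NP  >  k=5
[2,6] PP  >  k=4
[6,7] (S\(S\N))\PP  lex  "clearly"
[2,7] S\(S\N)  <  k=6
[0,7] S  <  k=2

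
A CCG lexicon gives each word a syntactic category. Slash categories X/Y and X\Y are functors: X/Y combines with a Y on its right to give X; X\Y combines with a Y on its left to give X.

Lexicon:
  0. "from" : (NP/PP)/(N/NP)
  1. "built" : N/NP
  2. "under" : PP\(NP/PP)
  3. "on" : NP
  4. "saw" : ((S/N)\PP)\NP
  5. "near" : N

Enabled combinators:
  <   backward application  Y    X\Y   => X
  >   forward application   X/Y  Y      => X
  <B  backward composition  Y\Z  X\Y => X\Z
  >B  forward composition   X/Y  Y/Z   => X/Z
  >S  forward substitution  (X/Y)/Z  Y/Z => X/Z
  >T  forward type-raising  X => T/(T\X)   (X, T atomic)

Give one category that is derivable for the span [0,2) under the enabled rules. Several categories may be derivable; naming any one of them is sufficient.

NP/PP

[0,6] S   >
  [0,5] S/N   <
    [0,3] PP   <
      [0,2] NP/PP   >
        [0,1] "from" : (NP/PP)/(N/NP)
        [1,2] "built" : N/NP
      [2,3] "under" : PP\(NP/PP)
    [3,5] (S/N)\PP   <
      [3,4] "on" : NP
      [4,5] "saw" : ((S/N)\PP)\NP
  [5,6] "near" : N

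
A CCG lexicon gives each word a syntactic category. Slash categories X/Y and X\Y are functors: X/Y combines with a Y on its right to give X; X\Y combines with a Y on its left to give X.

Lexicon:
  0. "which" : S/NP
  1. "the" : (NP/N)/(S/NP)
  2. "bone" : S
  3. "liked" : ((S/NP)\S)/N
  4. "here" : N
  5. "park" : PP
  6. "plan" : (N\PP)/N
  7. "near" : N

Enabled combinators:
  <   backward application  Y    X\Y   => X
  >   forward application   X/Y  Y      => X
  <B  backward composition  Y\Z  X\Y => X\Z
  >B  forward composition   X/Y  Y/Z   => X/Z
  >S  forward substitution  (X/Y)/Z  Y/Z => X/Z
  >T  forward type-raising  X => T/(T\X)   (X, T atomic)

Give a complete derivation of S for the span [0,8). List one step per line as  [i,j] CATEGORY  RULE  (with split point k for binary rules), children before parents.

[0,8] S   >
  [0,1] "which" : S/NP
  [1,8] NP   >
    [1,5] NP/N   >
      [1,2] "the" : (NP/N)/(S/NP)
      [2,5] S/NP   <
        [2,3] "bone" : S
        [3,5] (S/NP)\S   >
          [3,4] "liked" : ((S/NP)\S)/N
          [4,5] "here" : N
    [5,8] N   <
      [5,6] "park" : PP
      [6,8] N\PP   >
        [6,7] "plan" : (N\PP)/N
        [7,8] "near" : N

[0,1] S/NP  lex  "which"
[1,2] (NP/N)/(S/NP)  lex  "the"
[2,3] S  lex  "bone"
[3,4] ((S/NP)\S)/N  lex  "liked"
[4,5] N  lex  "here"
[3,5] (S/NP)\S  >  k=4
[2,5] S/NP  <  k=3
[1,5] NP/N  >  k=2
[5,6] PP  lex  "park"
[6,7] (N\PP)/N  lex  "plan"
[7,8] N  lex  "near"
[6,8] N\PP  >  k=7
[5,8] N  <  k=6
[1,8] NP  >  k=5
[0,8] S  >  k=1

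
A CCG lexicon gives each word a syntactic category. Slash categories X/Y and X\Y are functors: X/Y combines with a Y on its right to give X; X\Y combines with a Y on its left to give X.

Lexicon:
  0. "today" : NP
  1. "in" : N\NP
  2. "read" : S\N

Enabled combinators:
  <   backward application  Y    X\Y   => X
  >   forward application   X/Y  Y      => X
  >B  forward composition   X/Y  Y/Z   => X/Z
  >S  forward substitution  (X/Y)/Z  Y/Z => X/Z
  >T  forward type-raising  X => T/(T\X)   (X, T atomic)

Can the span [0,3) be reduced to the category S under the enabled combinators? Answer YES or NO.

[0,3] S   <
  [0,2] N   >
    [0,1] N/(N\NP)   >T
      [0,1] "today" : NP
    [1,2] "in" : N\NP
  [2,3] "read" : S\N

YES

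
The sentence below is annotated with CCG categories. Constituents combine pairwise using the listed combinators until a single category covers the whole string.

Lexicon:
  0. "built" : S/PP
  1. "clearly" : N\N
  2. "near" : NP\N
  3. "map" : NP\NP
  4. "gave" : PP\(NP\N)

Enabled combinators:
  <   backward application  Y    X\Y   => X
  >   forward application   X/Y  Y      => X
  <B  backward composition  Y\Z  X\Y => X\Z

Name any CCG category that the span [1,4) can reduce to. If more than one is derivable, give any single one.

[0,5] S   >
  [0,1] "built" : S/PP
  [1,5] PP   <
    [1,4] NP\N   <B
      [1,2] "clearly" : N\N
      [2,4] NP\N   <B
        [2,3] "near" : NP\N
        [3,4] "map" : NP\NP
    [4,5] "gave" : PP\(NP\N)

NP\N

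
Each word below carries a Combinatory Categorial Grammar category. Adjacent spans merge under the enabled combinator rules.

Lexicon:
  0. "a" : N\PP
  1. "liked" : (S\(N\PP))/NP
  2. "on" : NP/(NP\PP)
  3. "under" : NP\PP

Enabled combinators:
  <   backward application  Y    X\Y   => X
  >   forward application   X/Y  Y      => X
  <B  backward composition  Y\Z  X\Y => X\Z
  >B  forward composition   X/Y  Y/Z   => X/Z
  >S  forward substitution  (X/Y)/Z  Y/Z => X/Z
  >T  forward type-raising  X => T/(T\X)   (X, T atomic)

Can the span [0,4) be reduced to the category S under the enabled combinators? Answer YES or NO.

YES

[0,4] S   <
  [0,1] "a" : N\PP
  [1,4] S\(N\PP)   >
    [1,2] "liked" : (S\(N\PP))/NP
    [2,4] NP   >
      [2,3] "on" : NP/(NP\PP)
      [3,4] "under" : NP\PP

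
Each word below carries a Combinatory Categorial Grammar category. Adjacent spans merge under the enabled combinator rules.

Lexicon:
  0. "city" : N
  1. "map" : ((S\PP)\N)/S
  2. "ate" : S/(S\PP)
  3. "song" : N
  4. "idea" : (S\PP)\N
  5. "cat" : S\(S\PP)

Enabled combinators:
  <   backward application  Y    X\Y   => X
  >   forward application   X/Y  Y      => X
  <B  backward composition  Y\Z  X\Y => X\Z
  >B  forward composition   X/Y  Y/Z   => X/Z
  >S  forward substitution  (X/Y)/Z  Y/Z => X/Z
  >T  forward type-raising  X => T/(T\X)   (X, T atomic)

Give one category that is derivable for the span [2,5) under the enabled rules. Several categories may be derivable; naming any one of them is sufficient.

[0,6] S   <
  [0,1] "city" : N
  [1,6] S\N   <B
    [1,5] (S\PP)\N   >
      [1,2] "map" : ((S\PP)\N)/S
      [2,5] S   >
        [2,3] "ate" : S/(S\PP)
        [3,5] S\PP   <
          [3,4] "song" : N
          [4,5] "idea" : (S\PP)\N
    [5,6] "cat" : S\(S\PP)

S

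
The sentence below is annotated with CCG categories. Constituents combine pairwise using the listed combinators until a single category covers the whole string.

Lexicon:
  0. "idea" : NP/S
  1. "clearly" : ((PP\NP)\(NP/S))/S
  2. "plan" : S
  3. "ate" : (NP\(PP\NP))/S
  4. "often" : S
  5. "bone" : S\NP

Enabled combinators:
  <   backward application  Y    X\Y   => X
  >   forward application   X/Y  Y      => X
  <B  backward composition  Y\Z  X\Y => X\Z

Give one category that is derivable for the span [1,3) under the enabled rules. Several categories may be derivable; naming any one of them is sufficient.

(PP\NP)\(NP/S)

[0,6] S   <
  [0,5] NP   <
    [0,3] PP\NP   <
      [0,1] "idea" : NP/S
      [1,3] (PP\NP)\(NP/S)   >
        [1,2] "clearly" : ((PP\NP)\(NP/S))/S
        [2,3] "plan" : S
    [3,5] NP\(PP\NP)   >
      [3,4] "ate" : (NP\(PP\NP))/S
      [4,5] "often" : S
  [5,6] "bone" : S\NP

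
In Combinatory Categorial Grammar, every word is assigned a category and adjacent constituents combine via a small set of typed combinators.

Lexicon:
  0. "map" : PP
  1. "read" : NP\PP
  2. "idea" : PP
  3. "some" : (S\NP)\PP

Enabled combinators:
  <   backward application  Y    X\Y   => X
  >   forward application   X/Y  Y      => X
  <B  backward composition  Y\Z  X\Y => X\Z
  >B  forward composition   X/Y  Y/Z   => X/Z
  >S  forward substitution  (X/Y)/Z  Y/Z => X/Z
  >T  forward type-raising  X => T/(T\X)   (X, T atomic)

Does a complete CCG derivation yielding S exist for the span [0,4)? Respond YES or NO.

YES

[0,4] S   <
  [0,1] "map" : PP
  [1,4] S\PP   <B
    [1,2] "read" : NP\PP
    [2,4] S\NP   <
      [2,3] "idea" : PP
      [3,4] "some" : (S\NP)\PP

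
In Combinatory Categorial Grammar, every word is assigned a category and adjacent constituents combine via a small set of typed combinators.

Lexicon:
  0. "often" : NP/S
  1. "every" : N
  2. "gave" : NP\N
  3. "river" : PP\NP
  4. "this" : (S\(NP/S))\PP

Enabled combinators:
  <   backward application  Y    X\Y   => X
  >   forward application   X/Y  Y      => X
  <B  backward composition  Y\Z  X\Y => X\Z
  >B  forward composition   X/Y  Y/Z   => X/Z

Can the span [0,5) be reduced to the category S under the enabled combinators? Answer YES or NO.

[0,5] S   <
  [0,1] "often" : NP/S
  [1,5] S\(NP/S)   <
    [1,4] PP   <
      [1,3] NP   <
        [1,2] "every" : N
        [2,3] "gave" : NP\N
      [3,4] "river" : PP\NP
    [4,5] "this" : (S\(NP/S))\PP

YES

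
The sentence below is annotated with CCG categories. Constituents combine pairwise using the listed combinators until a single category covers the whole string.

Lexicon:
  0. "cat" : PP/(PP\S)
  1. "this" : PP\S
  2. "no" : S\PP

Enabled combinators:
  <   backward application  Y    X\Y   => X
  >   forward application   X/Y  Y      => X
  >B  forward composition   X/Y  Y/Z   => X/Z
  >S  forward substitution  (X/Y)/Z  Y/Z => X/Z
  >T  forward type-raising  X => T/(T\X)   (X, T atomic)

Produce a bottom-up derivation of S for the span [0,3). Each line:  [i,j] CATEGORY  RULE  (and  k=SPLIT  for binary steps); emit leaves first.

[0,3] S   <
  [0,2] PP   >
    [0,1] "cat" : PP/(PP\S)
    [1,2] "this" : PP\S
  [2,3] "no" : S\PP

[0,1] PP/(PP\S)  lex  "cat"
[1,2] PP\S  lex  "this"
[0,2] PP  >  k=1
[2,3] S\PP  lex  "no"
[0,3] S  <  k=2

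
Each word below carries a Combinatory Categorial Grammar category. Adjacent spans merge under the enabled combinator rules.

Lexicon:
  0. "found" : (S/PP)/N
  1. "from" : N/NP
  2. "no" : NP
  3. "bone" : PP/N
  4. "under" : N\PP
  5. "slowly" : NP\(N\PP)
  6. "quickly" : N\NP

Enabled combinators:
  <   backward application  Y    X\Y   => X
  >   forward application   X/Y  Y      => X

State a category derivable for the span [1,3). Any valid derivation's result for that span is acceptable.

[0,7] S   >
  [0,3] S/PP   >
    [0,1] "found" : (S/PP)/N
    [1,3] N   >
      [1,2] "from" : N/NP
      [2,3] "no" : NP
  [3,7] PP   >
    [3,4] "bone" : PP/N
    [4,7] N   <
      [4,6] NP   <
        [4,5] "under" : N\PP
        [5,6] "slowly" : NP\(N\PP)
      [6,7] "quickly" : N\NP

N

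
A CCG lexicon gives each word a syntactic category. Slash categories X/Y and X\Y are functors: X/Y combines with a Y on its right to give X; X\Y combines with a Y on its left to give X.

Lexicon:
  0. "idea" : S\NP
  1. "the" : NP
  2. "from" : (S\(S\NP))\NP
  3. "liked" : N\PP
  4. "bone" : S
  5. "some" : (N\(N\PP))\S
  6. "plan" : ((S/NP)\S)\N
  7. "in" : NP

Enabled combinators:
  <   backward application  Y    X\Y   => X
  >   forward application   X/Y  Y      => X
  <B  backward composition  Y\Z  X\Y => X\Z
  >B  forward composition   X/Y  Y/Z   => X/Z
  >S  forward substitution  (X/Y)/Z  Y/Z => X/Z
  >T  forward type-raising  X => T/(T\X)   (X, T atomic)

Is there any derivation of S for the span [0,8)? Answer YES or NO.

YES

[0,8] S   >
  [0,7] S/NP   <
    [0,3] S   <
      [0,1] "idea" : S\NP
      [1,3] S\(S\NP)   <
        [1,2] "the" : NP
        [2,3] "from" : (S\(S\NP))\NP
    [3,7] (S/NP)\S   <
      [3,6] N   <
        [3,4] "liked" : N\PP
        [4,6] N\(N\PP)   <
          [4,5] "bone" : S
          [5,6] "some" : (N\(N\PP))\S
      [6,7] "plan" : ((S/NP)\S)\N
  [7,8] "in" : NP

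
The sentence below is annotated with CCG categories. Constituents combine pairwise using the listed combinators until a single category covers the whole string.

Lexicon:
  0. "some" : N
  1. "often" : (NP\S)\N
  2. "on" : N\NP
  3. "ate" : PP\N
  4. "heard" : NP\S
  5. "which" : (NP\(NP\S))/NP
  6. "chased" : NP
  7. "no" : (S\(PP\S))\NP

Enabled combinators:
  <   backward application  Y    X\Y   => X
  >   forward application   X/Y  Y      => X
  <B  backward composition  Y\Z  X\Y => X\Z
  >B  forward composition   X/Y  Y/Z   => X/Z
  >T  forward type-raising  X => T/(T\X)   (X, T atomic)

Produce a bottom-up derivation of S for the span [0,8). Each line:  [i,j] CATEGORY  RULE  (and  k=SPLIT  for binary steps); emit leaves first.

[0,1] N  lex  "some"
[1,2] (NP\S)\N  lex  "often"
[0,2] NP\S  <  k=1
[2,3] N\NP  lex  "on"
[0,3] N\S  <B  k=2
[3,4] PP\N  lex  "ate"
[0,4] PP\S  <B  k=3
[4,5] NP\S  lex  "heard"
[5,6] (NP\(NP\S))/NP  lex  "which"
[6,7] NP  lex  "chased"
[5,7] NP\(NP\S)  >  k=6
[4,7] NP  <  k=5
[7,8] (S\(PP\S))\NP  lex  "no"
[4,8] S\(PP\S)  <  k=7
[0,8] S  <  k=4

[0,8] S   <
  [0,4] PP\S   <B
    [0,3] N\S   <B
      [0,2] NP\S   <
        [0,1] "some" : N
        [1,2] "often" : (NP\S)\N
      [2,3] "on" : N\NP
    [3,4] "ate" : PP\N
  [4,8] S\(PP\S)   <
    [4,7] NP   <
      [4,5] "heard" : NP\S
      [5,7] NP\(NP\S)   >
        [5,6] "which" : (NP\(NP\S))/NP
        [6,7] "chased" : NP
    [7,8] "no" : (S\(PP\S))\NP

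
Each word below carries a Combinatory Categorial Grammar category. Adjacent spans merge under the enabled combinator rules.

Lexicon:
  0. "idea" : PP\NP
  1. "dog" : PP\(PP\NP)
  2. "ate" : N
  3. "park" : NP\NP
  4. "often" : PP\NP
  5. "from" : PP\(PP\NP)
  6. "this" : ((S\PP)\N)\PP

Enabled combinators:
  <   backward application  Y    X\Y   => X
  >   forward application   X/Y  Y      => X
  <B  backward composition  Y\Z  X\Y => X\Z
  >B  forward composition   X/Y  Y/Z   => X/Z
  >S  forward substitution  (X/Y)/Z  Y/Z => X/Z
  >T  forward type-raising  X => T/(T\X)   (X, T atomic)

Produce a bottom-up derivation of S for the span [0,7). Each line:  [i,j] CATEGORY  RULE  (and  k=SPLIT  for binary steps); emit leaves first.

[0,7] S   <
  [0,2] PP   <
    [0,1] "idea" : PP\NP
    [1,2] "dog" : PP\(PP\NP)
  [2,7] S\PP   <
    [2,3] "ate" : N
    [3,7] (S\PP)\N   <
      [3,6] PP   <
        [3,5] PP\NP   <B
          [3,4] "park" : NP\NP
          [4,5] "often" : PP\NP
        [5,6] "from" : PP\(PP\NP)
      [6,7] "this" : ((S\PP)\N)\PP

[0,1] PP\NP  lex  "idea"
[1,2] PP\(PP\NP)  lex  "dog"
[0,2] PP  <  k=1
[2,3] N  lex  "ate"
[3,4] NP\NP  lex  "park"
[4,5] PP\NP  lex  "often"
[3,5] PP\NP  <B  k=4
[5,6] PP\(PP\NP)  lex  "from"
[3,6] PP  <  k=5
[6,7] ((S\PP)\N)\PP  lex  "this"
[3,7] (S\PP)\N  <  k=6
[2,7] S\PP  <  k=3
[0,7] S  <  k=2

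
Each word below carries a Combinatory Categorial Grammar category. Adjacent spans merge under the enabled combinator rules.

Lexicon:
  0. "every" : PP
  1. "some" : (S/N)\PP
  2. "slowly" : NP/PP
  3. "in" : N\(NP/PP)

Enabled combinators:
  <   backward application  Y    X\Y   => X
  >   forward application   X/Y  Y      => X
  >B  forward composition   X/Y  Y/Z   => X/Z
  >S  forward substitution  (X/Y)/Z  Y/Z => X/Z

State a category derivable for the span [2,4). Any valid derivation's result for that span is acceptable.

N

[0,4] S   >
  [0,2] S/N   <
    [0,1] "every" : PP
    [1,2] "some" : (S/N)\PP
  [2,4] N   <
    [2,3] "slowly" : NP/PP
    [3,4] "in" : N\(NP/PP)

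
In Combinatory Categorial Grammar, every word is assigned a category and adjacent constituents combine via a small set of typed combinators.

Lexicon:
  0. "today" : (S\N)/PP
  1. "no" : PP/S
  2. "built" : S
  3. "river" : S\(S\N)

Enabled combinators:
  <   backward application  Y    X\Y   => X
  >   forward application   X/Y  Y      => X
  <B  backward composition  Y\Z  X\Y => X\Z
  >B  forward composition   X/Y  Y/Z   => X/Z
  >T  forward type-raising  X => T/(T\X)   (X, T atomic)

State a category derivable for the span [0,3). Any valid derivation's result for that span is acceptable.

[0,4] S   <
  [0,3] S\N   >
    [0,1] "today" : (S\N)/PP
    [1,3] PP   >
      [1,2] "no" : PP/S
      [2,3] "built" : S
  [3,4] "river" : S\(S\N)

S\N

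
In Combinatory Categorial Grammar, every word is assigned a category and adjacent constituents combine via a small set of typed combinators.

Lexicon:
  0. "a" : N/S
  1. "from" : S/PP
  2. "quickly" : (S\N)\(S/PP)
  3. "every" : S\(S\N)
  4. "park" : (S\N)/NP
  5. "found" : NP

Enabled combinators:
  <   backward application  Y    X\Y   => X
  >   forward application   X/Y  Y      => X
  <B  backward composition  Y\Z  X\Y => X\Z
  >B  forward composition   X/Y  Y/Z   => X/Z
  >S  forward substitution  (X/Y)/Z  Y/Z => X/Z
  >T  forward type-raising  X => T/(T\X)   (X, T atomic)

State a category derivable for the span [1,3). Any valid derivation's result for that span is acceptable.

[0,6] S   <
  [0,4] N   >
    [0,1] "a" : N/S
    [1,4] S   <
      [1,3] S\N   <
        [1,2] "from" : S/PP
        [2,3] "quickly" : (S\N)\(S/PP)
      [3,4] "every" : S\(S\N)
  [4,6] S\N   >
    [4,5] "park" : (S\N)/NP
    [5,6] "found" : NP

S\N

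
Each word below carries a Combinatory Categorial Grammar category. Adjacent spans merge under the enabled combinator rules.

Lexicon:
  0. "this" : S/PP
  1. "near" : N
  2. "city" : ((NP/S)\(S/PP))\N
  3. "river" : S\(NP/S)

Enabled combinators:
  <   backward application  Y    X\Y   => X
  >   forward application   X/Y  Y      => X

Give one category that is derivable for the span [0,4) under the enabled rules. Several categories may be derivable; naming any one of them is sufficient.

S

[0,4] S   <
  [0,3] NP/S   <
    [0,1] "this" : S/PP
    [1,3] (NP/S)\(S/PP)   <
      [1,2] "near" : N
      [2,3] "city" : ((NP/S)\(S/PP))\N
  [3,4] "river" : S\(NP/S)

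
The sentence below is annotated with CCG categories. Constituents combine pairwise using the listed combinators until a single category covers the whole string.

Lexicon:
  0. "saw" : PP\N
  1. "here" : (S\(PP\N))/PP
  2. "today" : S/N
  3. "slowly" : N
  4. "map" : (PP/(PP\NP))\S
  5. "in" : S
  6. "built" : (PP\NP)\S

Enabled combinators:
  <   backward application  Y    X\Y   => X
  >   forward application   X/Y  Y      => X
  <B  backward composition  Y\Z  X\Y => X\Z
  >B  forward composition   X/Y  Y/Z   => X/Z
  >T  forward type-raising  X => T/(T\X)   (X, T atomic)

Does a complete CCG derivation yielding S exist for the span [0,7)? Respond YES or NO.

[0,7] S   <
  [0,1] "saw" : PP\N
  [1,7] S\(PP\N)   >
    [1,2] "here" : (S\(PP\N))/PP
    [2,7] PP   >
      [2,5] PP/(PP\NP)   <
        [2,4] S   >
          [2,3] "today" : S/N
          [3,4] "slowly" : N
        [4,5] "map" : (PP/(PP\NP))\S
      [5,7] PP\NP   <
        [5,6] "in" : S
        [6,7] "built" : (PP\NP)\S

YES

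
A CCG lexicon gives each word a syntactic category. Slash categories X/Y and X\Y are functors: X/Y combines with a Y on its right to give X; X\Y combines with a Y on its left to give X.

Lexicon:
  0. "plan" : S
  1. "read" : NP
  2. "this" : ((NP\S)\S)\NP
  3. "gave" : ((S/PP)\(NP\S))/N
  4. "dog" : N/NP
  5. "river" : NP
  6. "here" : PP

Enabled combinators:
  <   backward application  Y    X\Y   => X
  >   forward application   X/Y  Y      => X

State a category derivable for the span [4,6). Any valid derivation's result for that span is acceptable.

[0,7] S   >
  [0,6] S/PP   <
    [0,3] NP\S   <
      [0,1] "plan" : S
      [1,3] (NP\S)\S   <
        [1,2] "read" : NP
        [2,3] "this" : ((NP\S)\S)\NP
    [3,6] (S/PP)\(NP\S)   >
      [3,4] "gave" : ((S/PP)\(NP\S))/N
      [4,6] N   >
        [4,5] "dog" : N/NP
        [5,6] "river" : NP
  [6,7] "here" : PP

N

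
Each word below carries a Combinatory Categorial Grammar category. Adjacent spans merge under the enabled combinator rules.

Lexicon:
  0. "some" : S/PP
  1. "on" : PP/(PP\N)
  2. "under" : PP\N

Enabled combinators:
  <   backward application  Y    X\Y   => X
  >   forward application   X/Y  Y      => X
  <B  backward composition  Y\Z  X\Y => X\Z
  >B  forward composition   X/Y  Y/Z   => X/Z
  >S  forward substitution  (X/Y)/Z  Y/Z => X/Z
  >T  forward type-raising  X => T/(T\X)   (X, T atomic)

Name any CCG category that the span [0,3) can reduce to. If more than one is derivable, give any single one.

[0,3] S   >
  [0,1] "some" : S/PP
  [1,3] PP   >
    [1,2] "on" : PP/(PP\N)
    [2,3] "under" : PP\N

S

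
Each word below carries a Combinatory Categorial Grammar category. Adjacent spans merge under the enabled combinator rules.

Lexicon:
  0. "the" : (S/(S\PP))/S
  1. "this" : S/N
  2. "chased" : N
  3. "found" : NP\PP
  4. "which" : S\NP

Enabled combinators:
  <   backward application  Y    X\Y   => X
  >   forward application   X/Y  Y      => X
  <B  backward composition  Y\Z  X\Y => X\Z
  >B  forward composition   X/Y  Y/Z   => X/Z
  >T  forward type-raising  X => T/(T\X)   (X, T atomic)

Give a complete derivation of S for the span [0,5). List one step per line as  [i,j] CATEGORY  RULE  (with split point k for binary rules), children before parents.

[0,1] (S/(S\PP))/S  lex  "the"
[1,2] S/N  lex  "this"
[2,3] N  lex  "chased"
[1,3] S  >  k=2
[0,3] S/(S\PP)  >  k=1
[3,4] NP\PP  lex  "found"
[4,5] S\NP  lex  "which"
[3,5] S\PP  <B  k=4
[0,5] S  >  k=3

[0,5] S   >
  [0,3] S/(S\PP)   >
    [0,1] "the" : (S/(S\PP))/S
    [1,3] S   >
      [1,2] "this" : S/N
      [2,3] "chased" : N
  [3,5] S\PP   <B
    [3,4] "found" : NP\PP
    [4,5] "which" : S\NP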